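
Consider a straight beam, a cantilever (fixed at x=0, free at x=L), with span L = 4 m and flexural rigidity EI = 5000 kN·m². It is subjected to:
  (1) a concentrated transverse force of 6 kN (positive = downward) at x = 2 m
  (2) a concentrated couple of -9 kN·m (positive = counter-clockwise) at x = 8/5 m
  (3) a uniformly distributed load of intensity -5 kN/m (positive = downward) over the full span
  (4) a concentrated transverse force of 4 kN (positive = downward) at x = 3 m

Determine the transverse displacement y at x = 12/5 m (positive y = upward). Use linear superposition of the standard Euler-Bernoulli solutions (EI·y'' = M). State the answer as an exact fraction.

Load 1 — point force P=6 kN at a=2 m (b=L-a=2):
  y_1 = -Pa²(3x-a)/(6EI)  [x>a] = -6·2²·(3·(12/5)-2)/(6·5000) = -13/3125 m
Load 2 — applied couple M₀=-9 kN·m at a=8/5 m (b=L-a=12/5):
  y_2 = M₀a(2x-a)/(2EI)  [x>a] = (-9)·(8/5)·(2·(12/5)-(8/5))/(2·5000) = -72/15625 m
Load 3 — uniform load w=-5 kN/m over full span:
  y_3 = -wx²(x²-4Lx+6L²)/(24EI) = -(-5)·(12/5)²·((12/5)²-4·4·(12/5)+6·4²)/(24·5000) = 1188/78125 m
Load 4 — point force P=4 kN at a=3 m (b=L-a=1):
  y_4 = -Px²(3a-x)/(6EI)  [x≤a] = -4·(12/5)²·(3·3-(12/5))/(6·5000) = -396/78125 m
Superposition: y = Σ y_i = 107/78125 m ≈ 0.001370 m

y(12/5) = 107/78125 m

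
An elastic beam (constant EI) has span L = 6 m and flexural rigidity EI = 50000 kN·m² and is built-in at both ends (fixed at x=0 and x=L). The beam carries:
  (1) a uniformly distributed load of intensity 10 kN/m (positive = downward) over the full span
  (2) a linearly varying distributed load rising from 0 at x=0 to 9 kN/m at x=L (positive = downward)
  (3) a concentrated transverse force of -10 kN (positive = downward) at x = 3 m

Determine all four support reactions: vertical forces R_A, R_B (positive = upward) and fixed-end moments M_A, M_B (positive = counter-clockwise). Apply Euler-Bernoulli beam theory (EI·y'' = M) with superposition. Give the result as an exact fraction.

R_A = 331/10 kN, M_A = 333/10 kN·m, R_B = 439/10 kN, M_B = -387/10 kN·m

Load 1 — uniform load w=10 kN/m over full span:
  R_A = wL/2 = 10·6/2 = 30 kN
  M_A = wL²/12 = 10·6²/12 = 30 kN·m
  R_B = wL/2 = 10·6/2 = 30 kN
  M_B = -wL²/12 = -10·6²/12 = -30 kN·m
Load 2 — triangular load w₀=9 kN/m (0→w₀ over full span):
  R_A = 3w₀L/20 = 3·9·6/20 = 81/10 kN
  M_A = w₀L²/30 = 9·6²/30 = 54/5 kN·m
  R_B = 7w₀L/20 = 7·9·6/20 = 189/10 kN
  M_B = -w₀L²/20 = -9·6²/20 = -81/5 kN·m
Load 3 — point force P=-10 kN at a=3 m (b=L-a=3):
  R_A = Pb²(3a+b)/L³ = (-10)·3²·(3·3+3)/6³ = -5 kN
  M_A = Pab²/L² = (-10)·3·3²/6² = -15/2 kN·m
  R_B = Pa²(a+3b)/L³ = (-10)·3²·(3+3·3)/6³ = -5 kN
  M_B = -Pa²b/L² = -(-10)·3²·3/6² = 15/2 kN·m
Superposition: R_A = 331/10 kN, M_A = 333/10 kN·m, R_B = 439/10 kN, M_B = -387/10 kN·m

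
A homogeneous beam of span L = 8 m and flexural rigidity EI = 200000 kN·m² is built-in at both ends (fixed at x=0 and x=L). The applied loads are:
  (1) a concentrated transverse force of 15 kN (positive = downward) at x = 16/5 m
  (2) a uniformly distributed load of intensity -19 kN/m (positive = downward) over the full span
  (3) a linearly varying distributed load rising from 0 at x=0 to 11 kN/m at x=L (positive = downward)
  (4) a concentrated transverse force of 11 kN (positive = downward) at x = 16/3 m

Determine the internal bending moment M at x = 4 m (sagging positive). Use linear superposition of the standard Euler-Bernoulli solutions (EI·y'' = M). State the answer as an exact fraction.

M(4) = -968/45 kN·m

Load 1 — point force P=15 kN at a=16/5 m (b=L-a=24/5):
  M_1 = Pa²(a+3b)(L-x)/L³ - Pa²b/L²  [x>a] = 15·(16/5)²·((16/5)+3·(24/5))·(8-4)/8³ - 15·(16/5)²·(24/5)/8² = 48/5 kN·m
Load 2 — uniform load w=-19 kN/m over full span:
  M_2 = wLx/2 - wL²/12 - wx²/2 = (-19)·8·4/2 - (-19)·8²/12 - (-19)·4²/2 = -152/3 kN·m
Load 3 — triangular load w₀=11 kN/m (0→w₀ over full span):
  M_3 = 3w₀Lx/20 - w₀L²/30 - w₀x³/(6L) = 3·11·8·4/20 - 11·8²/30 - 11·4³/(6·8) = 44/3 kN·m
Load 4 — point force P=11 kN at a=16/3 m (b=L-a=8/3):
  M_4 = Pb²(3a+b)x/L³ - Pab²/L²  [x≤a] = 11·(8/3)²·(3·(16/3)+(8/3))·4/8³ - 11·(16/3)·(8/3)²/8² = 44/9 kN·m
Superposition: M = Σ M_i = -968/45 kN·m ≈ -21.511111 kN·m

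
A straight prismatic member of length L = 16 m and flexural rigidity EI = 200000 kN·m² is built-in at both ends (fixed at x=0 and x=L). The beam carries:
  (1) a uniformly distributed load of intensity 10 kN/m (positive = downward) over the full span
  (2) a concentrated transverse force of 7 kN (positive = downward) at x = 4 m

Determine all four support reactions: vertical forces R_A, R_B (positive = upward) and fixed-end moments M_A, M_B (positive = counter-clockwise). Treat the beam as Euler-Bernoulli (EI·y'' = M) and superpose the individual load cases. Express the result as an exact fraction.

R_A = 2749/32 kN, M_A = 2749/12 kN·m, R_B = 2595/32 kN, M_B = -2623/12 kN·m

Load 1 — uniform load w=10 kN/m over full span:
  R_A = wL/2 = 10·16/2 = 80 kN
  M_A = wL²/12 = 10·16²/12 = 640/3 kN·m
  R_B = wL/2 = 10·16/2 = 80 kN
  M_B = -wL²/12 = -10·16²/12 = -640/3 kN·m
Load 2 — point force P=7 kN at a=4 m (b=L-a=12):
  R_A = Pb²(3a+b)/L³ = 7·12²·(3·4+12)/16³ = 189/32 kN
  M_A = Pab²/L² = 7·4·12²/16² = 63/4 kN·m
  R_B = Pa²(a+3b)/L³ = 7·4²·(4+3·12)/16³ = 35/32 kN
  M_B = -Pa²b/L² = -7·4²·12/16² = -21/4 kN·m
Superposition: R_A = 2749/32 kN, M_A = 2749/12 kN·m, R_B = 2595/32 kN, M_B = -2623/12 kN·m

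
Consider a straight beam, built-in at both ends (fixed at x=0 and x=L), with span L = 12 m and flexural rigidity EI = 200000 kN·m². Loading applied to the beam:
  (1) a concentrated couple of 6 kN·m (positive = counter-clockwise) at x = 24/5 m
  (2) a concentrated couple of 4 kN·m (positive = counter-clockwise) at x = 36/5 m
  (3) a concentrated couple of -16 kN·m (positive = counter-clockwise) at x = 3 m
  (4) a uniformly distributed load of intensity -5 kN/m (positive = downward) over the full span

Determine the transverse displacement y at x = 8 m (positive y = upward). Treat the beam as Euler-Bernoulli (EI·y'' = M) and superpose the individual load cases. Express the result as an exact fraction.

Load 1 — applied couple M₀=6 kN·m at a=24/5 m (b=L-a=36/5):
  y_1 = (R_Ax³/6 - M_Ax²/2 - M₀(x-a)²/2)/EI  [x>a] with R_A=18/25, M_A=18/25 = ((18/25)·8³/6 - (18/25)·8²/2 - 6·(8-(24/5))²/2)/200000 = 3/78125 m
Load 2 — applied couple M₀=4 kN·m at a=36/5 m (b=L-a=24/5):
  y_2 = (R_Ax³/6 - M_Ax²/2 - M₀(x-a)²/2)/EI  [x>a] with R_A=12/25, M_A=32/25 = ((12/25)·8³/6 - (32/25)·8²/2 - 4·(8-(36/5))²/2)/200000 = -1/156250 m
Load 3 — applied couple M₀=-16 kN·m at a=3 m (b=L-a=9):
  y_3 = (R_Ax³/6 - M_Ax²/2 - M₀(x-a)²/2)/EI  [x>a] with R_A=-3/2, M_A=3 = ((-3/2)·8³/6 - 3·8²/2 - (-16)·(8-3)²/2)/200000 = -3/25000 m
Load 4 — uniform load w=-5 kN/m over full span:
  y_4 = -wx²(L-x)²/(24EI) = -(-5)·8²·(12-8)²/(24·200000) = 2/1875 m
Superposition: y = Σ y_i = 367/375000 m ≈ 0.000979 m

y(8) = 367/375000 m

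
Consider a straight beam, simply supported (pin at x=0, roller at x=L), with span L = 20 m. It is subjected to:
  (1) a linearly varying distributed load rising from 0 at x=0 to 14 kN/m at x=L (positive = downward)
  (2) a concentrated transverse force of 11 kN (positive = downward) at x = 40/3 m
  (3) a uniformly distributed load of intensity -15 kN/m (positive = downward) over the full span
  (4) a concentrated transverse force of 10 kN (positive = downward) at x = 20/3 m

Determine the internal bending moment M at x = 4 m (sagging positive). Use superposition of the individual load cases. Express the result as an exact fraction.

M(4) = -3892/15 kN·m

Load 1 — triangular load w₀=14 kN/m (0→w₀ over full span):
  M_1 = w₀Lx/6 - w₀x³/(6L) = 14·20·4/6 - 14·4³/(6·20) = 896/5 kN·m
Load 2 — point force P=11 kN at a=40/3 m (b=L-a=20/3):
  M_2 = Pbx/L  [x≤a] = 11·(20/3)·4/20 = 44/3 kN·m
Load 3 — uniform load w=-15 kN/m over full span:
  M_3 = wx(L-x)/2 = (-15)·4·(20-4)/2 = -480 kN·m
Load 4 — point force P=10 kN at a=20/3 m (b=L-a=40/3):
  M_4 = Pbx/L  [x≤a] = 10·(40/3)·4/20 = 80/3 kN·m
Superposition: M = Σ M_i = -3892/15 kN·m ≈ -259.466667 kN·m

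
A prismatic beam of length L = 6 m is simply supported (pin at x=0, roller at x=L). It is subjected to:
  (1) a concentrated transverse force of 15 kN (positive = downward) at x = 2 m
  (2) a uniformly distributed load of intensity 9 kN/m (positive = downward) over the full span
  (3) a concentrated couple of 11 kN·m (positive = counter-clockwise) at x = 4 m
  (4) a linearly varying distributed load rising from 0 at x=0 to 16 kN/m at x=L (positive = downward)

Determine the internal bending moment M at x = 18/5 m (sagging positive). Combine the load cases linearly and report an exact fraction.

M(18/5) = 11793/125 kN·m

Load 1 — point force P=15 kN at a=2 m (b=L-a=4):
  M_1 = Pa(L-x)/L  [x>a] = 15·2·(6-(18/5))/6 = 12 kN·m
Load 2 — uniform load w=9 kN/m over full span:
  M_2 = wx(L-x)/2 = 9·(18/5)·(6-(18/5))/2 = 972/25 kN·m
Load 3 — applied couple M₀=11 kN·m at a=4 m (b=L-a=2):
  M_3 = M₀x/L  [x≤a] = 11·(18/5)/6 = 33/5 kN·m
Load 4 — triangular load w₀=16 kN/m (0→w₀ over full span):
  M_4 = w₀Lx/6 - w₀x³/(6L) = 16·6·(18/5)/6 - 16·(18/5)³/(6·6) = 4608/125 kN·m
Superposition: M = Σ M_i = 11793/125 kN·m ≈ 94.344000 kN·m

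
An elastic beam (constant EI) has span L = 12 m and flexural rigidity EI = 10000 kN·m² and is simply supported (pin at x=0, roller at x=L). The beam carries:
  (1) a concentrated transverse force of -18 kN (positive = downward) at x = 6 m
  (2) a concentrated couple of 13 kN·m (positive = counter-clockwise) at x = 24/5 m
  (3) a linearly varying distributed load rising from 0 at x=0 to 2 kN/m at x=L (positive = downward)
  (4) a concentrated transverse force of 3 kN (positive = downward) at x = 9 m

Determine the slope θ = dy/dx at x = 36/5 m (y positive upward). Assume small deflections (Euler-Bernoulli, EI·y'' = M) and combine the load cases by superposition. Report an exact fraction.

Load 1 — point force P=-18 kN at a=6 m (b=L-a=6):
  θ_1 = -Pa(2L²-6Lx+3x²+a²)/(6LEI)  [x>a] = -(-18)·6·(2·12²-6·12·(36/5)+3·(36/5)²+6²)/(6·12·10000) = -729/125000 rad
Load 2 — applied couple M₀=13 kN·m at a=24/5 m (b=L-a=36/5):
  θ_2 = (M₀x²/(2L)-M₀(x-a)+C₁)/EI  [x>a] with C₁=M₀(3b²-L²)/(6L)=52/25 = (13·(36/5)²/(2·12)-13·((36/5)-(24/5))+(52/25))/10000 = -13/125000 rad
Load 3 — triangular load w₀=2 kN/m (0→w₀ over full span):
  θ_3 = -w₀(7L⁴-30L²x²+15x⁴)/(360LEI) = -2·(7·12⁴-30·12²·(36/5)²+15·(36/5)⁴)/(360·12·10000) = 696/390625 rad
Load 4 — point force P=3 kN at a=9 m (b=L-a=3):
  θ_4 = -Pb(L²-b²-3x²)/(6LEI)  [x≤a] = -3·3·(12²-3²-3·(36/5)²)/(6·12·10000) = 513/2000000 rad
Superposition: θ = Σ θ_i = -194887/50000000 rad ≈ -0.003898 rad

θ(36/5) = -194887/50000000 rad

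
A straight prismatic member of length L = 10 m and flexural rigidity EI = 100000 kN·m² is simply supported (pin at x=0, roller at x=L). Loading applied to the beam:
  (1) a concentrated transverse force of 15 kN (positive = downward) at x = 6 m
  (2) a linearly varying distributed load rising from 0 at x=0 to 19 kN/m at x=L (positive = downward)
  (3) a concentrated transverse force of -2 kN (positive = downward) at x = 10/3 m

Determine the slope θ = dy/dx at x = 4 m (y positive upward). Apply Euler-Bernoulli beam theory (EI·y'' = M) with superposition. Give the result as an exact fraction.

Load 1 — point force P=15 kN at a=6 m (b=L-a=4):
  θ_1 = -Pb(L²-b²-3x²)/(6LEI)  [x≤a] = -15·4·(10²-4²-3·4²)/(6·10·100000) = -9/25000 rad
Load 2 — triangular load w₀=19 kN/m (0→w₀ over full span):
  θ_2 = -w₀(7L⁴-30L²x²+15x⁴)/(360LEI) = -19·(7·10⁴-30·10²·4²+15·4⁴)/(360·10·100000) = -6137/4500000 rad
Load 3 — point force P=-2 kN at a=10/3 m (b=L-a=20/3):
  θ_3 = -Pa(2L²-6Lx+3x²+a²)/(6LEI)  [x>a] = -(-2)·(10/3)·(2·10²-6·10·4+3·4²+(10/3)²)/(6·10·100000) = 43/2025000 rad
Superposition: θ = Σ θ_i = -68953/40500000 rad ≈ -0.001703 rad

θ(4) = -68953/40500000 rad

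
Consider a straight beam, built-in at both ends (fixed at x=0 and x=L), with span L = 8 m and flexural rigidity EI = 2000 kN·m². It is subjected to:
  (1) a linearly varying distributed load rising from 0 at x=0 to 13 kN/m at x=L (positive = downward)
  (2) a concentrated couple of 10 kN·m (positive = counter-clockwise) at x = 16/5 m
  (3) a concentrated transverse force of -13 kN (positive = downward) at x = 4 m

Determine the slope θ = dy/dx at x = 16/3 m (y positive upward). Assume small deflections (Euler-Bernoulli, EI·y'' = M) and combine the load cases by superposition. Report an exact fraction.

θ(16/3) = 833/303750 rad

Load 1 — triangular load w₀=13 kN/m (0→w₀ over full span):
  θ_1 = -w₀(2x(L-x)(L-2x)(x+2L)+x²(L-x)²)/(120LEI) = -13·(2·(16/3)·(8-(16/3))·(8-2·(16/3))·((16/3)+2·8)+(16/3)²·(8-(16/3))²)/(120·8·2000) = 1456/151875 rad
Load 2 — applied couple M₀=10 kN·m at a=16/5 m (b=L-a=24/5):
  θ_2 = (R_Ax²/2 - M_Ax - M₀(x-a))/EI  [x>a] with R_A=9/5, M_A=6/5 = ((9/5)·(16/3)²/2 - (6/5)·(16/3) - 10·((16/3)-(16/5)))/2000 = -2/1875 rad
Load 3 — point force P=-13 kN at a=4 m (b=L-a=4):
  θ_3 = Pa²(L-x)(2bL-(3b+a)(L-x))/(2L³EI)  [x>a] = (-13)·4²·(8-(16/3))·(2·4·8-(3·4+4)·(8-(16/3)))/(2·8³·2000) = -13/2250 rad
Superposition: θ = Σ θ_i = 833/303750 rad ≈ 0.002742 rad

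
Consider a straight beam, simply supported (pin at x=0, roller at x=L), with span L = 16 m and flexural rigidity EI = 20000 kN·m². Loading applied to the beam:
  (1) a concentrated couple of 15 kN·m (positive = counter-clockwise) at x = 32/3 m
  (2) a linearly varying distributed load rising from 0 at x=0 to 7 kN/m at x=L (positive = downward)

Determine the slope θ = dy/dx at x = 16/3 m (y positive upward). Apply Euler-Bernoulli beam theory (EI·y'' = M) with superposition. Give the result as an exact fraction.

θ(16/3) = -48617/3037500 rad

Load 1 — applied couple M₀=15 kN·m at a=32/3 m (b=L-a=16/3):
  θ_1 = (M₀x²/(2L)+C₁)/EI  [x≤a] with C₁=M₀(3b²-L²)/(6L)=-80/3 = (15·(16/3)²/(2·16)+(-80/3))/20000 = -1/1500 rad
Load 2 — triangular load w₀=7 kN/m (0→w₀ over full span):
  θ_2 = -w₀(7L⁴-30L²x²+15x⁴)/(360LEI) = -7·(7·16⁴-30·16²·(16/3)²+15·(16/3)⁴)/(360·16·20000) = -11648/759375 rad
Superposition: θ = Σ θ_i = -48617/3037500 rad ≈ -0.016006 rad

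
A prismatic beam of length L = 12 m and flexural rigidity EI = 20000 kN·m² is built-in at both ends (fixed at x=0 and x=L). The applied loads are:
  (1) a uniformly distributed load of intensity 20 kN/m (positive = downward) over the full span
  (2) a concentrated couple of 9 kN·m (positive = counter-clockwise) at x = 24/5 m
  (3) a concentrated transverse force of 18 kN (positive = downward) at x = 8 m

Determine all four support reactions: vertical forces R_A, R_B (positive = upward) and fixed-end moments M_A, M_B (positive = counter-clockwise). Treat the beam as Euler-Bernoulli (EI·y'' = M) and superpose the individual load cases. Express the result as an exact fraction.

Load 1 — uniform load w=20 kN/m over full span:
  R_A = wL/2 = 20·12/2 = 120 kN
  M_A = wL²/12 = 20·12²/12 = 240 kN·m
  R_B = wL/2 = 20·12/2 = 120 kN
  M_B = -wL²/12 = -20·12²/12 = -240 kN·m
Load 2 — applied couple M₀=9 kN·m at a=24/5 m (b=L-a=36/5):
  R_A = 6M₀ab/L³ = 6·9·(24/5)·(36/5)/12³ = 27/25 kN
  M_A = M₀b(2a-b)/L² = 9·(36/5)·(2·(24/5)-(36/5))/12² = 27/25 kN·m
  R_B = -6M₀ab/L³ = -6·9·(24/5)·(36/5)/12³ = -27/25 kN
  M_B = M₀a(2b-a)/L² = 9·(24/5)·(2·(36/5)-(24/5))/12² = 72/25 kN·m
Load 3 — point force P=18 kN at a=8 m (b=L-a=4):
  R_A = Pb²(3a+b)/L³ = 18·4²·(3·8+4)/12³ = 14/3 kN
  M_A = Pab²/L² = 18·8·4²/12² = 16 kN·m
  R_B = Pa²(a+3b)/L³ = 18·8²·(8+3·4)/12³ = 40/3 kN
  M_B = -Pa²b/L² = -18·8²·4/12² = -32 kN·m
Superposition: R_A = 9431/75 kN, M_A = 6427/25 kN·m, R_B = 9919/75 kN, M_B = -6728/25 kN·m

R_A = 9431/75 kN, M_A = 6427/25 kN·m, R_B = 9919/75 kN, M_B = -6728/25 kN·m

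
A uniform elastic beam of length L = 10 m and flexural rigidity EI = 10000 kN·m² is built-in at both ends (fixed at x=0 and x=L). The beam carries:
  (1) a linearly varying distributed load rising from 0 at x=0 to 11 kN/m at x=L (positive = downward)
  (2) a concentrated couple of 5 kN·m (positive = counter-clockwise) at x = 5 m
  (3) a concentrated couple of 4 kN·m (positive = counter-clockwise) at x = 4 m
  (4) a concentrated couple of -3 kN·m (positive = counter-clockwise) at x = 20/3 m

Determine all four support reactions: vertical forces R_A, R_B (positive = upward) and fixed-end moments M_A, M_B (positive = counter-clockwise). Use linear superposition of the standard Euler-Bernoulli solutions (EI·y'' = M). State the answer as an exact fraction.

Load 1 — triangular load w₀=11 kN/m (0→w₀ over full span):
  R_A = 3w₀L/20 = 3·11·10/20 = 33/2 kN
  M_A = w₀L²/30 = 11·10²/30 = 110/3 kN·m
  R_B = 7w₀L/20 = 7·11·10/20 = 77/2 kN
  M_B = -w₀L²/20 = -11·10²/20 = -55 kN·m
Load 2 — applied couple M₀=5 kN·m at a=5 m (b=L-a=5):
  R_A = 6M₀ab/L³ = 6·5·5·5/10³ = 3/4 kN
  M_A = M₀b(2a-b)/L² = 5·5·(2·5-5)/10² = 5/4 kN·m
  R_B = -6M₀ab/L³ = -6·5·5·5/10³ = -3/4 kN
  M_B = M₀a(2b-a)/L² = 5·5·(2·5-5)/10² = 5/4 kN·m
Load 3 — applied couple M₀=4 kN·m at a=4 m (b=L-a=6):
  R_A = 6M₀ab/L³ = 6·4·4·6/10³ = 72/125 kN
  M_A = M₀b(2a-b)/L² = 4·6·(2·4-6)/10² = 12/25 kN·m
  R_B = -6M₀ab/L³ = -6·4·4·6/10³ = -72/125 kN
  M_B = M₀a(2b-a)/L² = 4·4·(2·6-4)/10² = 32/25 kN·m
Load 4 — applied couple M₀=-3 kN·m at a=20/3 m (b=L-a=10/3):
  R_A = 6M₀ab/L³ = 6·(-3)·(20/3)·(10/3)/10³ = -2/5 kN
  M_A = M₀b(2a-b)/L² = (-3)·(10/3)·(2·(20/3)-(10/3))/10² = -1 kN·m
  R_B = -6M₀ab/L³ = -6·(-3)·(20/3)·(10/3)/10³ = 2/5 kN
  M_B = M₀a(2b-a)/L² = (-3)·(20/3)·(2·(10/3)-(20/3))/10² = 0 kN·m
Superposition: R_A = 8713/500 kN, M_A = 11219/300 kN·m, R_B = 18787/500 kN, M_B = -5247/100 kN·m

R_A = 8713/500 kN, M_A = 11219/300 kN·m, R_B = 18787/500 kN, M_B = -5247/100 kN·m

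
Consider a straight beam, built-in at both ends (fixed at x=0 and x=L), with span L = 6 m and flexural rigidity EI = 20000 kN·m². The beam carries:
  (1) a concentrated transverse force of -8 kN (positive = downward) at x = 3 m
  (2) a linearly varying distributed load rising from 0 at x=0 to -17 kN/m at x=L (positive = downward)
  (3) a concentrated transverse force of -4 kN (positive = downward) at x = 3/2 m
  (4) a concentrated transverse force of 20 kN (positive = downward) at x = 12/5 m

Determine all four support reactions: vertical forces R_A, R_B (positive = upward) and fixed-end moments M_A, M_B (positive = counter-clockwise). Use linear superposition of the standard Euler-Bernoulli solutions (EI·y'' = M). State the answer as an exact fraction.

R_A = -1943/200 kN, M_A = -2499/200 kN·m, R_B = -6657/200 kN, M_B = 5241/200 kN·m

Load 1 — point force P=-8 kN at a=3 m (b=L-a=3):
  R_A = Pb²(3a+b)/L³ = (-8)·3²·(3·3+3)/6³ = -4 kN
  M_A = Pab²/L² = (-8)·3·3²/6² = -6 kN·m
  R_B = Pa²(a+3b)/L³ = (-8)·3²·(3+3·3)/6³ = -4 kN
  M_B = -Pa²b/L² = -(-8)·3²·3/6² = 6 kN·m
Load 2 — triangular load w₀=-17 kN/m (0→w₀ over full span):
  R_A = 3w₀L/20 = 3·(-17)·6/20 = -153/10 kN
  M_A = w₀L²/30 = (-17)·6²/30 = -102/5 kN·m
  R_B = 7w₀L/20 = 7·(-17)·6/20 = -357/10 kN
  M_B = -w₀L²/20 = -(-17)·6²/20 = 153/5 kN·m
Load 3 — point force P=-4 kN at a=3/2 m (b=L-a=9/2):
  R_A = Pb²(3a+b)/L³ = (-4)·(9/2)²·(3·(3/2)+(9/2))/6³ = -27/8 kN
  M_A = Pab²/L² = (-4)·(3/2)·(9/2)²/6² = -27/8 kN·m
  R_B = Pa²(a+3b)/L³ = (-4)·(3/2)²·((3/2)+3·(9/2))/6³ = -5/8 kN
  M_B = -Pa²b/L² = -(-4)·(3/2)²·(9/2)/6² = 9/8 kN·m
Load 4 — point force P=20 kN at a=12/5 m (b=L-a=18/5):
  R_A = Pb²(3a+b)/L³ = 20·(18/5)²·(3·(12/5)+(18/5))/6³ = 324/25 kN
  M_A = Pab²/L² = 20·(12/5)·(18/5)²/6² = 432/25 kN·m
  R_B = Pa²(a+3b)/L³ = 20·(12/5)²·((12/5)+3·(18/5))/6³ = 176/25 kN
  M_B = -Pa²b/L² = -20·(12/5)²·(18/5)/6² = -288/25 kN·m
Superposition: R_A = -1943/200 kN, M_A = -2499/200 kN·m, R_B = -6657/200 kN, M_B = 5241/200 kN·m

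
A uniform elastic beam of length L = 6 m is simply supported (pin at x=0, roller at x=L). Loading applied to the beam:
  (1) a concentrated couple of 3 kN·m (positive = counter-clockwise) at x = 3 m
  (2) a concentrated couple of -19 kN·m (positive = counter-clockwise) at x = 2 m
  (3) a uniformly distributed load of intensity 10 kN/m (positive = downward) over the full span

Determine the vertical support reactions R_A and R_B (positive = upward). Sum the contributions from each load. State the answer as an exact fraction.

Load 1 — applied couple M₀=3 kN·m at a=3 m (b=L-a=3):
  R_A = M₀/L = 3/6 = 1/2 kN
  R_B = -M₀/L = -3/6 = -1/2 kN
Load 2 — applied couple M₀=-19 kN·m at a=2 m (b=L-a=4):
  R_A = M₀/L = (-19)/6 = -19/6 kN
  R_B = -M₀/L = -(-19)/6 = 19/6 kN
Load 3 — uniform load w=10 kN/m over full span:
  R_A = wL/2 = 10·6/2 = 30 kN
  R_B = wL/2 = 10·6/2 = 30 kN
Superposition: R_A = 82/3 kN, R_B = 98/3 kN

R_A = 82/3 kN, R_B = 98/3 kN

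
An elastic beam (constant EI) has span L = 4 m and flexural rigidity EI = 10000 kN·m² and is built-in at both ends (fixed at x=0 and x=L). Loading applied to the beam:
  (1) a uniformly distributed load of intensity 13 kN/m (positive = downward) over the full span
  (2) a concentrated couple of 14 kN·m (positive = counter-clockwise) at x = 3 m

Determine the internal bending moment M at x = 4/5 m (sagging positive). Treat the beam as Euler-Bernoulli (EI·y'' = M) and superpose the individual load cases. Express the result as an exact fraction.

M(4/5) = -1151/600 kN·m

Load 1 — uniform load w=13 kN/m over full span:
  M_1 = wLx/2 - wL²/12 - wx²/2 = 13·4·(4/5)/2 - 13·4²/12 - 13·(4/5)²/2 = -52/75 kN·m
Load 2 — applied couple M₀=14 kN·m at a=3 m (b=L-a=1):
  M_2 = R_Ax - M_A  [x≤a] with R_A=63/16, M_A=35/8 = (63/16)·(4/5) - (35/8) = -49/40 kN·m
Superposition: M = Σ M_i = -1151/600 kN·m ≈ -1.918333 kN·m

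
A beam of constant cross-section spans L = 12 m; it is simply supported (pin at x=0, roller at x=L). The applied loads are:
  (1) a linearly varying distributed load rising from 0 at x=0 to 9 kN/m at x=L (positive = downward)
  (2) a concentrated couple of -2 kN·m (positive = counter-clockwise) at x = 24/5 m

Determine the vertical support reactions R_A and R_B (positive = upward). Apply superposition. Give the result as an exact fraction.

R_A = 107/6 kN, R_B = 217/6 kN

Load 1 — triangular load w₀=9 kN/m (0→w₀ over full span):
  R_A = w₀L/6 = 9·12/6 = 18 kN
  R_B = w₀L/3 = 9·12/3 = 36 kN
Load 2 — applied couple M₀=-2 kN·m at a=24/5 m (b=L-a=36/5):
  R_A = M₀/L = (-2)/12 = -1/6 kN
  R_B = -M₀/L = -(-2)/12 = 1/6 kN
Superposition: R_A = 107/6 kN, R_B = 217/6 kN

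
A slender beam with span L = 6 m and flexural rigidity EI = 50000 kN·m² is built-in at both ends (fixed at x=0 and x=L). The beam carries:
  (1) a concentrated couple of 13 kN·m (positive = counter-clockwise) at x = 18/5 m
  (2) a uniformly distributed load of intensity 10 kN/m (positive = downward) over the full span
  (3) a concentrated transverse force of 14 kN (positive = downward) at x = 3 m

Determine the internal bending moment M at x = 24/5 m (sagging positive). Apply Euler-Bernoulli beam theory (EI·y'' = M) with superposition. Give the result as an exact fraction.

M(24/5) = -1371/250 kN·m

Load 1 — applied couple M₀=13 kN·m at a=18/5 m (b=L-a=12/5):
  M_1 = R_Ax - M_A - M₀  [x>a] with R_A=78/25, M_A=104/25 = (78/25)·(24/5) - (104/25) - 13 = -273/125 kN·m
Load 2 — uniform load w=10 kN/m over full span:
  M_2 = wLx/2 - wL²/12 - wx²/2 = 10·6·(24/5)/2 - 10·6²/12 - 10·(24/5)²/2 = -6/5 kN·m
Load 3 — point force P=14 kN at a=3 m (b=L-a=3):
  M_3 = Pa²(a+3b)(L-x)/L³ - Pa²b/L²  [x>a] = 14·3²·(3+3·3)·(6-(24/5))/6³ - 14·3²·3/6² = -21/10 kN·m
Superposition: M = Σ M_i = -1371/250 kN·m ≈ -5.484000 kN·m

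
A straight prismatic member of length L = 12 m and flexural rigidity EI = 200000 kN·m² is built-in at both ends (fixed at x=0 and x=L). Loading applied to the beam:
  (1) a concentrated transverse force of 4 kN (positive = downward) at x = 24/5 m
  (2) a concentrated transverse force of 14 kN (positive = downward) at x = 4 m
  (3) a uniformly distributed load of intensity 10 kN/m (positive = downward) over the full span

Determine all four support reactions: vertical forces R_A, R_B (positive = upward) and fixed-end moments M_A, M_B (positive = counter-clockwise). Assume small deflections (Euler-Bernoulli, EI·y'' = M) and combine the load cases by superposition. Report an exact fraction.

Load 1 — point force P=4 kN at a=24/5 m (b=L-a=36/5):
  R_A = Pb²(3a+b)/L³ = 4·(36/5)²·(3·(24/5)+(36/5))/12³ = 324/125 kN
  M_A = Pab²/L² = 4·(24/5)·(36/5)²/12² = 864/125 kN·m
  R_B = Pa²(a+3b)/L³ = 4·(24/5)²·((24/5)+3·(36/5))/12³ = 176/125 kN
  M_B = -Pa²b/L² = -4·(24/5)²·(36/5)/12² = -576/125 kN·m
Load 2 — point force P=14 kN at a=4 m (b=L-a=8):
  R_A = Pb²(3a+b)/L³ = 14·8²·(3·4+8)/12³ = 280/27 kN
  M_A = Pab²/L² = 14·4·8²/12² = 224/9 kN·m
  R_B = Pa²(a+3b)/L³ = 14·4²·(4+3·8)/12³ = 98/27 kN
  M_B = -Pa²b/L² = -14·4²·8/12² = -112/9 kN·m
Load 3 — uniform load w=10 kN/m over full span:
  R_A = wL/2 = 10·12/2 = 60 kN
  M_A = wL²/12 = 10·12²/12 = 120 kN·m
  R_B = wL/2 = 10·12/2 = 60 kN
  M_B = -wL²/12 = -10·12²/12 = -120 kN·m
Superposition: R_A = 246248/3375 kN, M_A = 170776/1125 kN·m, R_B = 219502/3375 kN, M_B = -154184/1125 kN·m

R_A = 246248/3375 kN, M_A = 170776/1125 kN·m, R_B = 219502/3375 kN, M_B = -154184/1125 kN·m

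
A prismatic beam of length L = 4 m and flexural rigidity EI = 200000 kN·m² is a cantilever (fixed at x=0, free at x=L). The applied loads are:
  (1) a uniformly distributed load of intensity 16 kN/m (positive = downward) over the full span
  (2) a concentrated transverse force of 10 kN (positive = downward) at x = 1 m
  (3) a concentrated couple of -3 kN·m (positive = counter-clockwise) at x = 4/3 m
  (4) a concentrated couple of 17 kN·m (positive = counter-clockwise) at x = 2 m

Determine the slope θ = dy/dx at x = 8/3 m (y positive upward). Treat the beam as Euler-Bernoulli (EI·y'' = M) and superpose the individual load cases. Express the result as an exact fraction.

θ(8/3) = -11287/16200000 rad

Load 1 — uniform load w=16 kN/m over full span:
  θ_1 = -wx(x²-3Lx+3L²)/(6EI) = -16·(8/3)·((8/3)²-3·4·(8/3)+3·4²)/(6·200000) = -208/253125 rad
Load 2 — point force P=10 kN at a=1 m (b=L-a=3):
  θ_2 = -Pa²/(2EI)  [x>a] = -10·1²/(2·200000) = -1/40000 rad
Load 3 — applied couple M₀=-3 kN·m at a=4/3 m (b=L-a=8/3):
  θ_3 = M₀a/EI  [x>a] = (-3)·(4/3)/200000 = -1/50000 rad
Load 4 — applied couple M₀=17 kN·m at a=2 m (b=L-a=2):
  θ_4 = M₀a/EI  [x>a] = 17·2/200000 = 17/100000 rad
Superposition: θ = Σ θ_i = -11287/16200000 rad ≈ -0.000697 rad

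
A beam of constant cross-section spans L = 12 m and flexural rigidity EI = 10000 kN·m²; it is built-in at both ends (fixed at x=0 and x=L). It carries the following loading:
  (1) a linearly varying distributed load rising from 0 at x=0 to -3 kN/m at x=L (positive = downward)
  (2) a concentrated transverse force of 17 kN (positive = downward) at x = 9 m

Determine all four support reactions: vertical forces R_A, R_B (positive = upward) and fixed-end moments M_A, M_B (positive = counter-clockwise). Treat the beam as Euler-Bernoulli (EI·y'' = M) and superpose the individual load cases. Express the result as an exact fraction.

R_A = -439/160 kN, M_A = -387/80 kN·m, R_B = 279/160 kN, M_B = -567/80 kN·m

Load 1 — triangular load w₀=-3 kN/m (0→w₀ over full span):
  R_A = 3w₀L/20 = 3·(-3)·12/20 = -27/5 kN
  M_A = w₀L²/30 = (-3)·12²/30 = -72/5 kN·m
  R_B = 7w₀L/20 = 7·(-3)·12/20 = -63/5 kN
  M_B = -w₀L²/20 = -(-3)·12²/20 = 108/5 kN·m
Load 2 — point force P=17 kN at a=9 m (b=L-a=3):
  R_A = Pb²(3a+b)/L³ = 17·3²·(3·9+3)/12³ = 85/32 kN
  M_A = Pab²/L² = 17·9·3²/12² = 153/16 kN·m
  R_B = Pa²(a+3b)/L³ = 17·9²·(9+3·3)/12³ = 459/32 kN
  M_B = -Pa²b/L² = -17·9²·3/12² = -459/16 kN·m
Superposition: R_A = -439/160 kN, M_A = -387/80 kN·m, R_B = 279/160 kN, M_B = -567/80 kN·m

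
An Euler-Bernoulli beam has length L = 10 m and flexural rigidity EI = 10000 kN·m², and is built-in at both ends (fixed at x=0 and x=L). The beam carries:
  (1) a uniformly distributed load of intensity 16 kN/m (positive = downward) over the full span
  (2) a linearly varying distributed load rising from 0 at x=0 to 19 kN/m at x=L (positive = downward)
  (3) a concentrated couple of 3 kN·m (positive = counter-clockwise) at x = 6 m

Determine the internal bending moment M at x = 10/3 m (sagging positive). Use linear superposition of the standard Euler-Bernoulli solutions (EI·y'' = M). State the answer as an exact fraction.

Load 1 — uniform load w=16 kN/m over full span:
  M_1 = wLx/2 - wL²/12 - wx²/2 = 16·10·(10/3)/2 - 16·10²/12 - 16·(10/3)²/2 = 400/9 kN·m
Load 2 — triangular load w₀=19 kN/m (0→w₀ over full span):
  M_2 = 3w₀Lx/20 - w₀L²/30 - w₀x³/(6L) = 3·19·10·(10/3)/20 - 19·10²/30 - 19·(10/3)³/(6·10) = 1615/81 kN·m
Load 3 — applied couple M₀=3 kN·m at a=6 m (b=L-a=4):
  M_3 = R_Ax - M_A  [x≤a] with R_A=54/125, M_A=24/25 = (54/125)·(10/3) - (24/25) = 12/25 kN·m
Superposition: M = Σ M_i = 131347/2025 kN·m ≈ 64.862716 kN·m

M(10/3) = 131347/2025 kN·m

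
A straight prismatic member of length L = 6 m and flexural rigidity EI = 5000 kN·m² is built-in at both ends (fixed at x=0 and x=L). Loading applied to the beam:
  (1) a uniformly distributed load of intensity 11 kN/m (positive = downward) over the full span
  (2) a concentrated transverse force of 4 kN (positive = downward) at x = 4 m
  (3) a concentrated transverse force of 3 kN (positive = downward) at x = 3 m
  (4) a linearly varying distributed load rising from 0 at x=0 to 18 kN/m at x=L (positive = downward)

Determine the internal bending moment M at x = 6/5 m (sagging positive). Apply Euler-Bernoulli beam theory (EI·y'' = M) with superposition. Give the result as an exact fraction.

Load 1 — uniform load w=11 kN/m over full span:
  M_1 = wLx/2 - wL²/12 - wx²/2 = 11·6·(6/5)/2 - 11·6²/12 - 11·(6/5)²/2 = -33/25 kN·m
Load 2 — point force P=4 kN at a=4 m (b=L-a=2):
  M_2 = Pb²(3a+b)x/L³ - Pab²/L²  [x≤a] = 4·2²·(3·4+2)·(6/5)/6³ - 4·4·2²/6² = -8/15 kN·m
Load 3 — point force P=3 kN at a=3 m (b=L-a=3):
  M_3 = Pb²(3a+b)x/L³ - Pab²/L²  [x≤a] = 3·3²·(3·3+3)·(6/5)/6³ - 3·3·3²/6² = -9/20 kN·m
Load 4 — triangular load w₀=18 kN/m (0→w₀ over full span):
  M_4 = 3w₀Lx/20 - w₀L²/30 - w₀x³/(6L) = 3·18·6·(6/5)/20 - 18·6²/30 - 18·(6/5)³/(6·6) = -378/125 kN·m
Superposition: M = Σ M_i = -7991/1500 kN·m ≈ -5.327333 kN·m

M(6/5) = -7991/1500 kN·m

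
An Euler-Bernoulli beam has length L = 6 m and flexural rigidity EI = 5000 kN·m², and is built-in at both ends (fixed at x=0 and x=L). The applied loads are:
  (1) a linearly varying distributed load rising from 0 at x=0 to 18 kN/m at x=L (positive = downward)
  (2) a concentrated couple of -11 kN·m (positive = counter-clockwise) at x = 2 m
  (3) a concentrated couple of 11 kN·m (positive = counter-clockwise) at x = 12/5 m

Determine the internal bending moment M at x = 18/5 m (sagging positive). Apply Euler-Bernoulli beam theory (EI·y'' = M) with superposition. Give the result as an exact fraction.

M(18/5) = 1597/125 kN·m

Load 1 — triangular load w₀=18 kN/m (0→w₀ over full span):
  M_1 = 3w₀Lx/20 - w₀L²/30 - w₀x³/(6L) = 3·18·6·(18/5)/20 - 18·6²/30 - 18·(18/5)³/(6·6) = 1674/125 kN·m
Load 2 — applied couple M₀=-11 kN·m at a=2 m (b=L-a=4):
  M_2 = R_Ax - M_A - M₀  [x>a] with R_A=-22/9, M_A=0 = (-22/9)·(18/5) - 0 - (-11) = 11/5 kN·m
Load 3 — applied couple M₀=11 kN·m at a=12/5 m (b=L-a=18/5):
  M_3 = R_Ax - M_A - M₀  [x>a] with R_A=66/25, M_A=33/25 = (66/25)·(18/5) - (33/25) - 11 = -352/125 kN·m
Superposition: M = Σ M_i = 1597/125 kN·m ≈ 12.776000 kN·m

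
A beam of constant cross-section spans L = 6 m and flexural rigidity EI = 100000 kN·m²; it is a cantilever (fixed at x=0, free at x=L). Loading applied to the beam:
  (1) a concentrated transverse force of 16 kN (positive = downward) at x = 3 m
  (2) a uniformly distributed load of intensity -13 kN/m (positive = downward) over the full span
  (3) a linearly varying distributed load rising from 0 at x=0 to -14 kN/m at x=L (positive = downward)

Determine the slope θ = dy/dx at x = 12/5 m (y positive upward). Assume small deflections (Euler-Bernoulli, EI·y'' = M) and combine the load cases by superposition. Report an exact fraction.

Load 1 — point force P=16 kN at a=3 m (b=L-a=3):
  θ_1 = -Px(2a-x)/(2EI)  [x≤a] = -16·(12/5)·(2·3-(12/5))/(2·100000) = -54/78125 rad
Load 2 — uniform load w=-13 kN/m over full span:
  θ_2 = -wx(x²-3Lx+3L²)/(6EI) = -(-13)·(12/5)·((12/5)²-3·6·(12/5)+3·6²)/(6·100000) = 5733/1562500 rad
Load 3 — triangular load w₀=-14 kN/m (0→w₀ over full span):
  θ_3 = (w₀Lx²/4-w₀L²x/3-w₀x⁴/(24L))/EI = ((-14)·6·(12/5)²/4-(-14)·6²·(12/5)/3-(-14)·(12/5)⁴/(24·6))/100000 = 11151/3906250 rad
Superposition: θ = Σ θ_i = 45567/7812500 rad ≈ 0.005833 rad

θ(12/5) = 45567/7812500 rad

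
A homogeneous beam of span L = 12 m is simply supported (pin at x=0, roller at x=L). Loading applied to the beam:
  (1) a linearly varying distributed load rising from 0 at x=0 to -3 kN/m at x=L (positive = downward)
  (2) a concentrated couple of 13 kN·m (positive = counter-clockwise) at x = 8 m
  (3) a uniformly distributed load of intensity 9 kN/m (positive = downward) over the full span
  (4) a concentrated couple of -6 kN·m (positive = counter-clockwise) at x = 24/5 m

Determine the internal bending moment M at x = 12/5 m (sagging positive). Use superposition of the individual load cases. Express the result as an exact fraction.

Load 1 — triangular load w₀=-3 kN/m (0→w₀ over full span):
  M_1 = w₀Lx/6 - w₀x³/(6L) = (-3)·12·(12/5)/6 - (-3)·(12/5)³/(6·12) = -1728/125 kN·m
Load 2 — applied couple M₀=13 kN·m at a=8 m (b=L-a=4):
  M_2 = M₀x/L  [x≤a] = 13·(12/5)/12 = 13/5 kN·m
Load 3 — uniform load w=9 kN/m over full span:
  M_3 = wx(L-x)/2 = 9·(12/5)·(12-(12/5))/2 = 2592/25 kN·m
Load 4 — applied couple M₀=-6 kN·m at a=24/5 m (b=L-a=36/5):
  M_4 = M₀x/L  [x≤a] = (-6)·(12/5)/12 = -6/5 kN·m
Superposition: M = Σ M_i = 11407/125 kN·m ≈ 91.256000 kN·m

M(12/5) = 11407/125 kN·m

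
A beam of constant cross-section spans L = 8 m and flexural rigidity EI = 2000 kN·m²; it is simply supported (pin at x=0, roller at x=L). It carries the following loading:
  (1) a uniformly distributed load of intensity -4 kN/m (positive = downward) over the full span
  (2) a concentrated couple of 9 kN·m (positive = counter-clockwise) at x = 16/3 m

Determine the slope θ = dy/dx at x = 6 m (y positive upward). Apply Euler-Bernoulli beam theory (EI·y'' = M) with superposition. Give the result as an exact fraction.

θ(6) = -629/24000 rad

Load 1 — uniform load w=-4 kN/m over full span:
  θ_1 = -w(L³-6Lx²+4x³)/(24EI) = -(-4)·(8³-6·8·6²+4·6³)/(24·2000) = -11/375 rad
Load 2 — applied couple M₀=9 kN·m at a=16/3 m (b=L-a=8/3):
  θ_2 = (M₀x²/(2L)-M₀(x-a)+C₁)/EI  [x>a] with C₁=M₀(3b²-L²)/(6L)=-8 = (9·6²/(2·8)-9·(6-(16/3))+(-8))/2000 = 1/320 rad
Superposition: θ = Σ θ_i = -629/24000 rad ≈ -0.026208 rad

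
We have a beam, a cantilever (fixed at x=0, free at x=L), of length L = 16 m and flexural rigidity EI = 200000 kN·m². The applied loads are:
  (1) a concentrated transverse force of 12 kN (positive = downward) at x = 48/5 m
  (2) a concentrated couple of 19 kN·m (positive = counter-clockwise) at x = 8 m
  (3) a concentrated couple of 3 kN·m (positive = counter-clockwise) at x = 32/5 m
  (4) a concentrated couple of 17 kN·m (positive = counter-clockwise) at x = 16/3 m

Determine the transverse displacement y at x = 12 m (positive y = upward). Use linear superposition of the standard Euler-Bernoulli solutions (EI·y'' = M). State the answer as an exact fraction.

y(12) = -46316/3515625 m

Load 1 — point force P=12 kN at a=48/5 m (b=L-a=32/5):
  y_1 = -Pa²(3x-a)/(6EI)  [x>a] = -12·(48/5)²·(3·12-(48/5))/(6·200000) = -9504/390625 m
Load 2 — applied couple M₀=19 kN·m at a=8 m (b=L-a=8):
  y_2 = M₀a(2x-a)/(2EI)  [x>a] = 19·8·(2·12-8)/(2·200000) = 19/3125 m
Load 3 — applied couple M₀=3 kN·m at a=32/5 m (b=L-a=48/5):
  y_3 = M₀a(2x-a)/(2EI)  [x>a] = 3·(32/5)·(2·12-(32/5))/(2·200000) = 66/78125 m
Load 4 — applied couple M₀=17 kN·m at a=16/3 m (b=L-a=32/3):
  y_4 = M₀a(2x-a)/(2EI)  [x>a] = 17·(16/3)·(2·12-(16/3))/(2·200000) = 119/28125 m
Superposition: y = Σ y_i = -46316/3515625 m ≈ -0.013174 m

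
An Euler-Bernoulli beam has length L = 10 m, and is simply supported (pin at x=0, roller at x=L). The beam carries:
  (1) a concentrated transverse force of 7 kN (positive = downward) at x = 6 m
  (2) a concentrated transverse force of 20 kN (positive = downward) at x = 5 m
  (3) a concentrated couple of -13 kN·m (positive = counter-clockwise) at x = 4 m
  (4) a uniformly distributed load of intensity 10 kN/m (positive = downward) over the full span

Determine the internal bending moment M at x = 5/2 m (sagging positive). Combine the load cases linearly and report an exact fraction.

M(5/2) = 245/2 kN·m

Load 1 — point force P=7 kN at a=6 m (b=L-a=4):
  M_1 = Pbx/L  [x≤a] = 7·4·(5/2)/10 = 7 kN·m
Load 2 — point force P=20 kN at a=5 m (b=L-a=5):
  M_2 = Pbx/L  [x≤a] = 20·5·(5/2)/10 = 25 kN·m
Load 3 — applied couple M₀=-13 kN·m at a=4 m (b=L-a=6):
  M_3 = M₀x/L  [x≤a] = (-13)·(5/2)/10 = -13/4 kN·m
Load 4 — uniform load w=10 kN/m over full span:
  M_4 = wx(L-x)/2 = 10·(5/2)·(10-(5/2))/2 = 375/4 kN·m
Superposition: M = Σ M_i = 245/2 kN·m ≈ 122.500000 kN·m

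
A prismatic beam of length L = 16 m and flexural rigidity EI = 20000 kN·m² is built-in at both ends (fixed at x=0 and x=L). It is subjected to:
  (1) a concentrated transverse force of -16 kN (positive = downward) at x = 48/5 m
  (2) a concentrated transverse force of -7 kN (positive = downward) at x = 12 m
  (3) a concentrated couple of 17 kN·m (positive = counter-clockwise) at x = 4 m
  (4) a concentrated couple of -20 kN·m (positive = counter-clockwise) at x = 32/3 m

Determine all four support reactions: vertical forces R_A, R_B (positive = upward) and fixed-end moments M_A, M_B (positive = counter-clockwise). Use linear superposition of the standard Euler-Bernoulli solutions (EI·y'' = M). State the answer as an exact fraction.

Load 1 — point force P=-16 kN at a=48/5 m (b=L-a=32/5):
  R_A = Pb²(3a+b)/L³ = (-16)·(32/5)²·(3·(48/5)+(32/5))/16³ = -704/125 kN
  M_A = Pab²/L² = (-16)·(48/5)·(32/5)²/16² = -3072/125 kN·m
  R_B = Pa²(a+3b)/L³ = (-16)·(48/5)²·((48/5)+3·(32/5))/16³ = -1296/125 kN
  M_B = -Pa²b/L² = -(-16)·(48/5)²·(32/5)/16² = 4608/125 kN·m
Load 2 — point force P=-7 kN at a=12 m (b=L-a=4):
  R_A = Pb²(3a+b)/L³ = (-7)·4²·(3·12+4)/16³ = -35/32 kN
  M_A = Pab²/L² = (-7)·12·4²/16² = -21/4 kN·m
  R_B = Pa²(a+3b)/L³ = (-7)·12²·(12+3·4)/16³ = -189/32 kN
  M_B = -Pa²b/L² = -(-7)·12²·4/16² = 63/4 kN·m
Load 3 — applied couple M₀=17 kN·m at a=4 m (b=L-a=12):
  R_A = 6M₀ab/L³ = 6·17·4·12/16³ = 153/128 kN
  M_A = M₀b(2a-b)/L² = 17·12·(2·4-12)/16² = -51/16 kN·m
  R_B = -6M₀ab/L³ = -6·17·4·12/16³ = -153/128 kN
  M_B = M₀a(2b-a)/L² = 17·4·(2·12-4)/16² = 85/16 kN·m
Load 4 — applied couple M₀=-20 kN·m at a=32/3 m (b=L-a=16/3):
  R_A = 6M₀ab/L³ = 6·(-20)·(32/3)·(16/3)/16³ = -5/3 kN
  M_A = M₀b(2a-b)/L² = (-20)·(16/3)·(2·(32/3)-(16/3))/16² = -20/3 kN·m
  R_B = -6M₀ab/L³ = -6·(-20)·(32/3)·(16/3)/16³ = 5/3 kN
  M_B = M₀a(2b-a)/L² = (-20)·(32/3)·(2·(16/3)-(32/3))/16² = 0 kN·m
Superposition: R_A = -345461/48000 kN, M_A = -238081/6000 kN·m, R_B = -758539/48000 kN, M_B = 115853/2000 kN·m

R_A = -345461/48000 kN, M_A = -238081/6000 kN·m, R_B = -758539/48000 kN, M_B = 115853/2000 kN·m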